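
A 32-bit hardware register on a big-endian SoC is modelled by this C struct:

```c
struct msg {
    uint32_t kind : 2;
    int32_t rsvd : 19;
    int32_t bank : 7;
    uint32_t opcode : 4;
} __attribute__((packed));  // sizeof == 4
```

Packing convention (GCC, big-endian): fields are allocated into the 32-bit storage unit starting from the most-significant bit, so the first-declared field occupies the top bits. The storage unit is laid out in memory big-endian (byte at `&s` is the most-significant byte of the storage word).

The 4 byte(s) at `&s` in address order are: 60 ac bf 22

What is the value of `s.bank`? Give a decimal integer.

[0]=0x60 [1]=0xac [2]=0xbf [3]=0x22 (big-endian) → word 0x60acbf22
kind [30+:2] = (word>>30) & 0x3 = 1
rsvd [11+:19] = (word>>11) & 0x7ffff = 267671
bank [4+:7] = (word>>4) & 0x7f = 114  ←
opcode [0+:4] = (word>>0) & 0xf = 2
bank signed 7b, MSB=1: 114 - 128 = -14

-14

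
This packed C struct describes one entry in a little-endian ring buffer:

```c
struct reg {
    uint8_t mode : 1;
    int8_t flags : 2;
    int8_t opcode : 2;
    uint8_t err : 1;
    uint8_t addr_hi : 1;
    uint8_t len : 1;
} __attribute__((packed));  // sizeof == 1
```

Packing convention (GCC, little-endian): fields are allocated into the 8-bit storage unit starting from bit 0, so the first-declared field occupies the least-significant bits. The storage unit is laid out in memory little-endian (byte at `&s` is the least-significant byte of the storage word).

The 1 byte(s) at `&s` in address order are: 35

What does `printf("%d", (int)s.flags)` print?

[0]=0x35 (little-endian) → word 0x35
mode:1 @ bit 0 → (0x35>>0)&0x1 = 0x1
flags:2 @ bit 1 → (0x35>>1)&0x3 = 0x2  ←
opcode:2 @ bit 3 → (0x35>>3)&0x3 = 0x2
err:1 @ bit 5 → (0x35>>5)&0x1 = 0x1
addr_hi:1 @ bit 6 → (0x35>>6)&0x1 = 0x0
len:1 @ bit 7 → (0x35>>7)&0x1 = 0x0
flags signed 2b, MSB=1: 2 - 4 = -2

-2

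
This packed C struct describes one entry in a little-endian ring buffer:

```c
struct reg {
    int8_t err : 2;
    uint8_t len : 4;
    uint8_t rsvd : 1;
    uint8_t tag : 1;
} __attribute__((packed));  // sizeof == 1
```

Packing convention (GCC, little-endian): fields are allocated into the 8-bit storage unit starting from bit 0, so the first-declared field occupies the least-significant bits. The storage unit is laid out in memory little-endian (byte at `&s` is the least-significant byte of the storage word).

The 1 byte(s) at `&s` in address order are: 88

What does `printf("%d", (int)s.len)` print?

[0]=0x88 (little-endian) → word 0x88
err:2 @ bit 0 → (0x88>>0)&0x3 = 0x0
len:4 @ bit 2 → (0x88>>2)&0xf = 0x2  ←
rsvd:1 @ bit 6 → (0x88>>6)&0x1 = 0x0
tag:1 @ bit 7 → (0x88>>7)&0x1 = 0x1

2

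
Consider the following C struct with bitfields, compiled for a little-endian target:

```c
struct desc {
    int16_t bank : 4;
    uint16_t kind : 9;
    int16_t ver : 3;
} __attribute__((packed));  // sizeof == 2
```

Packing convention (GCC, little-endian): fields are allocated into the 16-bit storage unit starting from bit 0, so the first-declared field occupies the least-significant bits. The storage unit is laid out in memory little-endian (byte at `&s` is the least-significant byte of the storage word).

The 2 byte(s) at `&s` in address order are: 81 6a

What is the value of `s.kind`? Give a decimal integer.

[0]=0x81 [1]=0x6a (little-endian) → word 0x6a81
bank:4 @ bit 0 → (0x6a81>>0)&0xf = 0x1
kind:9 @ bit 4 → (0x6a81>>4)&0x1ff = 0xa8  ←
ver:3 @ bit 13 → (0x6a81>>13)&0x7 = 0x3

168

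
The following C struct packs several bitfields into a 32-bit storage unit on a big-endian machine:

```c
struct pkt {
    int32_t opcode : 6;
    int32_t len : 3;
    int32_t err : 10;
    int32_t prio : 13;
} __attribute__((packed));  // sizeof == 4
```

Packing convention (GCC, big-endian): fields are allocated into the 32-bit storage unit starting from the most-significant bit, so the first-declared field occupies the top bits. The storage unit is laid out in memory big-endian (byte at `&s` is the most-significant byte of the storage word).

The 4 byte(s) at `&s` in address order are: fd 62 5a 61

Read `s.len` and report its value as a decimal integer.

2

[0]=0xfd [1]=0x62 [2]=0x5a [3]=0x61 (big-endian) → word 0xfd625a61
opcode:6 @ bit 26 → (0xfd625a61>>26)&0x3f = 0x3f
len:3 @ bit 23 → (0xfd625a61>>23)&0x7 = 0x2  ←
err:10 @ bit 13 → (0xfd625a61>>13)&0x3ff = 0x312
prio:13 @ bit 0 → (0xfd625a61>>0)&0x1fff = 0x1a61
len signed 3b, MSB=0: value = 2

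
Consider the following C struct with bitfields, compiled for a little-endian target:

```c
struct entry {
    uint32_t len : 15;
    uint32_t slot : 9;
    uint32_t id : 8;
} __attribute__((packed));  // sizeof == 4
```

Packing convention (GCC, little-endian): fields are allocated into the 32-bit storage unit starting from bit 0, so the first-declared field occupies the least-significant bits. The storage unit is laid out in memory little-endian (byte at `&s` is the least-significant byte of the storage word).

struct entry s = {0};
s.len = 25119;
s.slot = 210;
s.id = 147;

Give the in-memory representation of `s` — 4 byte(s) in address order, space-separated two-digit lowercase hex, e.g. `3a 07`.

1f 62 69 93

len:15 = 25119 → 0x621f << 0 → word 0x0000621f
slot:9 = 210 → 0xd2 << 15 → word 0x0069621f
id:8 = 147 → 0x93 << 24 → word 0x9369621f
word = 0x9369621f → little-endian bytes:
  [0]=0x1f  [1]=0x62  [2]=0x69  [3]=0x93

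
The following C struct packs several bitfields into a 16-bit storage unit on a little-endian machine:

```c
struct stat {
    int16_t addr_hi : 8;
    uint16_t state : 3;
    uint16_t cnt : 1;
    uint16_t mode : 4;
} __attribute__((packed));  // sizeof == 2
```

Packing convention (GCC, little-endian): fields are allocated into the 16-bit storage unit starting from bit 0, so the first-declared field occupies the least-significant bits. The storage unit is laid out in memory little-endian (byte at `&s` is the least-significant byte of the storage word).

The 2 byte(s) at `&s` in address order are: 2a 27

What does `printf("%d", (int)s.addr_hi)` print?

[0]=0x2a [1]=0x27 (little-endian) → word 0x272a
addr_hi:8 @ bit 0 → (0x272a>>0)&0xff = 0x2a  ←
state:3 @ bit 8 → (0x272a>>8)&0x7 = 0x7
cnt:1 @ bit 11 → (0x272a>>11)&0x1 = 0x0
mode:4 @ bit 12 → (0x272a>>12)&0xf = 0x2
addr_hi signed 8b, MSB=0: value = 42

42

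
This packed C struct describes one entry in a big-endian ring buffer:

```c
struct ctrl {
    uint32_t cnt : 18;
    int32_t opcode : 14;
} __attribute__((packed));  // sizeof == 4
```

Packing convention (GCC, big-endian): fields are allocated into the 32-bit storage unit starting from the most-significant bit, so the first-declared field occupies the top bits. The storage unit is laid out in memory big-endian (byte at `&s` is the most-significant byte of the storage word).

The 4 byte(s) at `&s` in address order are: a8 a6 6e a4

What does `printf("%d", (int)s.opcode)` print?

-4444

[0]=0xa8 [1]=0xa6 [2]=0x6e [3]=0xa4 (big-endian) → word 0xa8a66ea4
cnt [14+:18] = (word>>14) & 0x3ffff = 172697
opcode [0+:14] = (word>>0) & 0x3fff = 11940  ←
opcode signed 14b, MSB=1: 11940 - 16384 = -4444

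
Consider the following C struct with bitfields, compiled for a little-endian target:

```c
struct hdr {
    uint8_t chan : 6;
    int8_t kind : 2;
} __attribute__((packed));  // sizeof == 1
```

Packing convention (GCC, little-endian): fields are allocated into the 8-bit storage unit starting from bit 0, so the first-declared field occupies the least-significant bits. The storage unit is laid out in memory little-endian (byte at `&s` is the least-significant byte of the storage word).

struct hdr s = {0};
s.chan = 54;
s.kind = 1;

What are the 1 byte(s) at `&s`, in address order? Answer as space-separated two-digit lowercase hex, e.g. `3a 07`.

76

chan (6b) val=54 bits=0x36 at bit 0: 0x36
kind (2b) val=1 bits=0x1 at bit 6: 0x76
word = 0x76 → little-endian bytes:
  [0]=0x76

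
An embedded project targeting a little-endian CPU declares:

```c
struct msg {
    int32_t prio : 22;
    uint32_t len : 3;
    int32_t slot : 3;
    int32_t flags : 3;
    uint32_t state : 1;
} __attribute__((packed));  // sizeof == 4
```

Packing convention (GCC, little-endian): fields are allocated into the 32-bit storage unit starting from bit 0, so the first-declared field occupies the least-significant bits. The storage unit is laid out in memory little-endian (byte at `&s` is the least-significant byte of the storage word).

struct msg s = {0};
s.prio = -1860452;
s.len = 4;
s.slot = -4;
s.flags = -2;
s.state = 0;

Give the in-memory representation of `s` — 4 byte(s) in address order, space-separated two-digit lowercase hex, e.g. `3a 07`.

prio:22 = -1860452 → 0x239c9c << 0 → word 0x00239c9c
len:3 = 4 → 0x4 << 22 → word 0x01239c9c
slot:3 = -4 → 0x4 << 25 → word 0x09239c9c
flags:3 = -2 → 0x6 << 28 → word 0x69239c9c
state:1 = 0 → 0x0 << 31 → word 0x69239c9c
word = 0x69239c9c → little-endian bytes:
  [0]=0x9c  [1]=0x9c  [2]=0x23  [3]=0x69

9c 9c 23 69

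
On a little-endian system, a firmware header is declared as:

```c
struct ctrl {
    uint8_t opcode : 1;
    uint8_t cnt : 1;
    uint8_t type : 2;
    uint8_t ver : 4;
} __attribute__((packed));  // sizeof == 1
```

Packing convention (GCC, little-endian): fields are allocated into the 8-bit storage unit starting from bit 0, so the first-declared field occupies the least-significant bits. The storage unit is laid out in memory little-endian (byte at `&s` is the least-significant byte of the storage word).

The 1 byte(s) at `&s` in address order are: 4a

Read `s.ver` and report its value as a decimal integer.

[0]=0x4a (little-endian) → word 0x4a
opcode [0+:1] = (word>>0) & 0x1 = 0
cnt [1+:1] = (word>>1) & 0x1 = 1
type [2+:2] = (word>>2) & 0x3 = 2
ver [4+:4] = (word>>4) & 0xf = 4  ←

4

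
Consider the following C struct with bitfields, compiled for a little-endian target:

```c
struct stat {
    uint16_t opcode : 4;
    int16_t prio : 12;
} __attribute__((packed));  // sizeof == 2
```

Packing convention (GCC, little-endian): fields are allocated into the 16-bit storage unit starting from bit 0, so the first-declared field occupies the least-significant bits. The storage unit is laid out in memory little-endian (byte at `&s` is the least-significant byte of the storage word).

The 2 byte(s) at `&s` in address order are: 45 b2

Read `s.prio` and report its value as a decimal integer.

[0]=0x45 [1]=0xb2 (little-endian) → word 0xb245
opcode [0+:4] = (word>>0) & 0xf = 5
prio [4+:12] = (word>>4) & 0xfff = 2852  ←
prio signed 12b, MSB=1: 2852 - 4096 = -1244

-1244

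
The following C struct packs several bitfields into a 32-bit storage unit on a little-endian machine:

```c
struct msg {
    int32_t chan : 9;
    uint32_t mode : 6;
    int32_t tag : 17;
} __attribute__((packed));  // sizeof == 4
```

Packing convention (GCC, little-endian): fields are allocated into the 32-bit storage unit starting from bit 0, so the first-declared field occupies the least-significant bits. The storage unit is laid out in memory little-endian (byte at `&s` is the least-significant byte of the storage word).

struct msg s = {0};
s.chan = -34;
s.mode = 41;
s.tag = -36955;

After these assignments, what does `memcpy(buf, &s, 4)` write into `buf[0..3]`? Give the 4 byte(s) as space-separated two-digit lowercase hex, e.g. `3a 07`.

de d3 d2 b7

chan (9b) val=-34 bits=0x1de at bit 0: 0x000001de
mode (6b) val=41 bits=0x29 at bit 9: 0x000053de
tag (17b) val=-36955 bits=0x16fa5 at bit 15: 0xb7d2d3de
word = 0xb7d2d3de → little-endian bytes:
  [0]=0xde  [1]=0xd3  [2]=0xd2  [3]=0xb7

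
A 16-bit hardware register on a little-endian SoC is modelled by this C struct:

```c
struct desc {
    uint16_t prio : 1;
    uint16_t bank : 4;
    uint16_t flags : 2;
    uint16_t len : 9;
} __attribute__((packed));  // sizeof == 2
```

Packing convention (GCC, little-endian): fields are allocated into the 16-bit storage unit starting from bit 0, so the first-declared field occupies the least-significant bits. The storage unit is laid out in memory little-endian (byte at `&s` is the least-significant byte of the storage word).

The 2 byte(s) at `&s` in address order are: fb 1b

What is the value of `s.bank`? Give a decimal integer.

13

[0]=0xfb [1]=0x1b (little-endian) → word 0x1bfb
prio:1 @ bit 0 → (0x1bfb>>0)&0x1 = 0x1
bank:4 @ bit 1 → (0x1bfb>>1)&0xf = 0xd  ←
flags:2 @ bit 5 → (0x1bfb>>5)&0x3 = 0x3
len:9 @ bit 7 → (0x1bfb>>7)&0x1ff = 0x37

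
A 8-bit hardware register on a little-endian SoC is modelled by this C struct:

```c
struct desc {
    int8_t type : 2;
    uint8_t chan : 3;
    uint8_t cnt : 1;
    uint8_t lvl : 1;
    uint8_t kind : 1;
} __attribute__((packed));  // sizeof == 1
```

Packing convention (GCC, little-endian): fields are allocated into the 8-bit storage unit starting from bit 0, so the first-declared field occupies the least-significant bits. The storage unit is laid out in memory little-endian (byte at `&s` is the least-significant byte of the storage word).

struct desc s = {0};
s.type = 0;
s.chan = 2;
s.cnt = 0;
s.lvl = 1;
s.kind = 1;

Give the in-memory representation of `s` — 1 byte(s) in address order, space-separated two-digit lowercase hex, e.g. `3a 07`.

c8

type (2b) val=0 bits=0x0 at bit 0: 0x00
chan (3b) val=2 bits=0x2 at bit 2: 0x08
cnt (1b) val=0 bits=0x0 at bit 5: 0x08
lvl (1b) val=1 bits=0x1 at bit 6: 0x48
kind (1b) val=1 bits=0x1 at bit 7: 0xc8
word = 0xc8 → little-endian bytes:
  [0]=0xc8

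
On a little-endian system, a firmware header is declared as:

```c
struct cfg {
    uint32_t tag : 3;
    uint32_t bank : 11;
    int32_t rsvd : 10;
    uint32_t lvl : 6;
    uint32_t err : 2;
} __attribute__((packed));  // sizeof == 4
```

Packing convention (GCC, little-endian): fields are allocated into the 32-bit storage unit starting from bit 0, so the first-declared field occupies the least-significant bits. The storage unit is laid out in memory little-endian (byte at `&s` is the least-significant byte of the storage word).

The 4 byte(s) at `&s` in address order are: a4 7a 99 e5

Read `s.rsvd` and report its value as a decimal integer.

[0]=0xa4 [1]=0x7a [2]=0x99 [3]=0xe5 (little-endian) → word 0xe5997aa4
tag:3 @ bit 0 → (0xe5997aa4>>0)&0x7 = 0x4
bank:11 @ bit 3 → (0xe5997aa4>>3)&0x7ff = 0x754
rsvd:10 @ bit 14 → (0xe5997aa4>>14)&0x3ff = 0x265  ←
lvl:6 @ bit 24 → (0xe5997aa4>>24)&0x3f = 0x25
err:2 @ bit 30 → (0xe5997aa4>>30)&0x3 = 0x3
rsvd signed 10b, MSB=1: 613 - 1024 = -411

-411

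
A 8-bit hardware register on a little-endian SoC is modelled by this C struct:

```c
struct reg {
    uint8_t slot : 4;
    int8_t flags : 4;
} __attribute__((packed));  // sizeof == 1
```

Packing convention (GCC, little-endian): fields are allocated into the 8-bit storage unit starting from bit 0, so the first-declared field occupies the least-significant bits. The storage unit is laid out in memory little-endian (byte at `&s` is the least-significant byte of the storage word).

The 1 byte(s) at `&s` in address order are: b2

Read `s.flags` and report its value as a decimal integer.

-5

[0]=0xb2 (little-endian) → word 0xb2
slot [0+:4] = (word>>0) & 0xf = 2
flags [4+:4] = (word>>4) & 0xf = 11  ←
flags signed 4b, MSB=1: 11 - 16 = -5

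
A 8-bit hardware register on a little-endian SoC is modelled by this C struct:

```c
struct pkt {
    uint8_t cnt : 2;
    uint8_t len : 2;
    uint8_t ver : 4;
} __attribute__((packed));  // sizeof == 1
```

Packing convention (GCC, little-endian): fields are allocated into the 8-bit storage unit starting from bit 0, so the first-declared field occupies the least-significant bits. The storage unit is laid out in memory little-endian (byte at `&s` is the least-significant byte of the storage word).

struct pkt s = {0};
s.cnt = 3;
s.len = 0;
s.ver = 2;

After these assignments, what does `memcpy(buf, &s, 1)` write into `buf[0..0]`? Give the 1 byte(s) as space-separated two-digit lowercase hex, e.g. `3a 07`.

23

cnt (2b) val=3 bits=0x3 at bit 0: 0x03
len (2b) val=0 bits=0x0 at bit 2: 0x03
ver (4b) val=2 bits=0x2 at bit 4: 0x23
word = 0x23 → little-endian bytes:
  [0]=0x23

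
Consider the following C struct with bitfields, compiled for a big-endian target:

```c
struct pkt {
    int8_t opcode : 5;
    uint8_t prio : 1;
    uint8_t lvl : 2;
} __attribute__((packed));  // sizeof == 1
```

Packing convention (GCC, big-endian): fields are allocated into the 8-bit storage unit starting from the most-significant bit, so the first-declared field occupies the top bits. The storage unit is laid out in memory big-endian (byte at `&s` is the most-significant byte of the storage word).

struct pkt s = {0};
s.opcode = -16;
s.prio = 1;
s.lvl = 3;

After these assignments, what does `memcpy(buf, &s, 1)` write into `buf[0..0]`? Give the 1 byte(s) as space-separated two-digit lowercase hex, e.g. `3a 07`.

opcode:5 = -16 → 0x10 << 3 → word 0x80
prio:1 = 1 → 0x1 << 2 → word 0x84
lvl:2 = 3 → 0x3 << 0 → word 0x87
word = 0x87 → big-endian bytes:
  [0]=0x87

87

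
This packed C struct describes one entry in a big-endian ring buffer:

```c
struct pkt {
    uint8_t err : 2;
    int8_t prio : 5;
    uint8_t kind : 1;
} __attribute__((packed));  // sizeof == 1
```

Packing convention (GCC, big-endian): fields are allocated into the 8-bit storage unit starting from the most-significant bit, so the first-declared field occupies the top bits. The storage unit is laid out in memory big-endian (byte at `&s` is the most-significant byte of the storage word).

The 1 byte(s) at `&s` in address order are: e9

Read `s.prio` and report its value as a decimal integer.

[0]=0xe9 (big-endian) → word 0xe9
err:2 @ bit 6 → (0xe9>>6)&0x3 = 0x3
prio:5 @ bit 1 → (0xe9>>1)&0x1f = 0x14  ←
kind:1 @ bit 0 → (0xe9>>0)&0x1 = 0x1
prio signed 5b, MSB=1: 20 - 32 = -12

-12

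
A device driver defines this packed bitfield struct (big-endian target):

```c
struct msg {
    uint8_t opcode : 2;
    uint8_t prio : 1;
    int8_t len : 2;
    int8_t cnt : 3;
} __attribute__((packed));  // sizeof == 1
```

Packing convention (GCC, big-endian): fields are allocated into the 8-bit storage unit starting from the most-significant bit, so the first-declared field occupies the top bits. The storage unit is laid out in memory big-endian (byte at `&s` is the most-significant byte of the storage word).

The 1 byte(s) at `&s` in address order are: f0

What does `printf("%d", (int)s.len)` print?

-2

[0]=0xf0 (big-endian) → word 0xf0
opcode:2 @ bit 6 → (0xf0>>6)&0x3 = 0x3
prio:1 @ bit 5 → (0xf0>>5)&0x1 = 0x1
len:2 @ bit 3 → (0xf0>>3)&0x3 = 0x2  ←
cnt:3 @ bit 0 → (0xf0>>0)&0x7 = 0x0
len signed 2b, MSB=1: 2 - 4 = -2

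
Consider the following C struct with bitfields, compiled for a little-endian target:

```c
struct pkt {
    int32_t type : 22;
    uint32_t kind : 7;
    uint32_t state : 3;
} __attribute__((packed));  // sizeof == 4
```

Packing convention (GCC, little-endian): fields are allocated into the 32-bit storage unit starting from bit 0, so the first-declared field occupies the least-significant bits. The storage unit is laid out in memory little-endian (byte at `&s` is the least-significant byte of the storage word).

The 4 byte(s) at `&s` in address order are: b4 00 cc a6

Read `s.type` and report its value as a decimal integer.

786612

[0]=0xb4 [1]=0x00 [2]=0xcc [3]=0xa6 (little-endian) → word 0xa6cc00b4
type:22 @ bit 0 → (0xa6cc00b4>>0)&0x3fffff = 0xc00b4  ←
kind:7 @ bit 22 → (0xa6cc00b4>>22)&0x7f = 0x1b
state:3 @ bit 29 → (0xa6cc00b4>>29)&0x7 = 0x5
type signed 22b, MSB=0: value = 786612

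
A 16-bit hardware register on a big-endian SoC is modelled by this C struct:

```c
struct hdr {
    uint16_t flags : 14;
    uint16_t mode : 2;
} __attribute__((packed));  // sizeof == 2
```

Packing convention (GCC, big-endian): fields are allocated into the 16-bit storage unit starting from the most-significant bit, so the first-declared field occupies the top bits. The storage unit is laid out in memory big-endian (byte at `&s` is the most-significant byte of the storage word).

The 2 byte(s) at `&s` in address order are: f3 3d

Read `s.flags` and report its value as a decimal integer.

15567

[0]=0xf3 [1]=0x3d (big-endian) → word 0xf33d
flags:14 @ bit 2 → (0xf33d>>2)&0x3fff = 0x3ccf  ←
mode:2 @ bit 0 → (0xf33d>>0)&0x3 = 0x1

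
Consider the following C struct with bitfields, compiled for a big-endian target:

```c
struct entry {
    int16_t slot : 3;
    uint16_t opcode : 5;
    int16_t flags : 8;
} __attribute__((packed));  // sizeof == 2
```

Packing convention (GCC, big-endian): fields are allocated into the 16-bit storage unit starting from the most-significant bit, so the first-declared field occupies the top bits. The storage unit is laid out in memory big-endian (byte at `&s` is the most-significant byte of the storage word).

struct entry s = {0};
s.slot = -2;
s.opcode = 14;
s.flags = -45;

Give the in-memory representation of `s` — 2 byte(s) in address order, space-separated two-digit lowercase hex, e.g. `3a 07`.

ce d3

slot:3 = -2 → 0x6 << 13 → word 0xc000
opcode:5 = 14 → 0xe << 8 → word 0xce00
flags:8 = -45 → 0xd3 << 0 → word 0xced3
word = 0xced3 → big-endian bytes:
  [0]=0xce  [1]=0xd3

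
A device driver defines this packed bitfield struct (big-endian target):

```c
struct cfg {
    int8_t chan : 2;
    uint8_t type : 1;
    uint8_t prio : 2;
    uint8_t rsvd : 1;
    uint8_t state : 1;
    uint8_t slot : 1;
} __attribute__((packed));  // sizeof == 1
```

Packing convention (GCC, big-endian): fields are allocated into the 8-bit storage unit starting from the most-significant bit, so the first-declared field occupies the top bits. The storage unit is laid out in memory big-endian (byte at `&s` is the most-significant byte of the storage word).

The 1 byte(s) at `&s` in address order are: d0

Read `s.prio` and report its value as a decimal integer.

[0]=0xd0 (big-endian) → word 0xd0
chan:2 @ bit 6 → (0xd0>>6)&0x3 = 0x3
type:1 @ bit 5 → (0xd0>>5)&0x1 = 0x0
prio:2 @ bit 3 → (0xd0>>3)&0x3 = 0x2  ←
rsvd:1 @ bit 2 → (0xd0>>2)&0x1 = 0x0
state:1 @ bit 1 → (0xd0>>1)&0x1 = 0x0
slot:1 @ bit 0 → (0xd0>>0)&0x1 = 0x0

2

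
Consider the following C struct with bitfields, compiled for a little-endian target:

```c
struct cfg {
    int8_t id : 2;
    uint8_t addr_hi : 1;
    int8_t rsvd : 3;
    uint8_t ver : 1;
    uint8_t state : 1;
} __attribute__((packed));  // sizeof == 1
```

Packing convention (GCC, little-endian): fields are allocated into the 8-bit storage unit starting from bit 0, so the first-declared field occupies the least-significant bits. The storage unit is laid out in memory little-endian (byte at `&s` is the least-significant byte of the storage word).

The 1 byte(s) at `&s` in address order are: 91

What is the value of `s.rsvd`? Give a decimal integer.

2

[0]=0x91 (little-endian) → word 0x91
id [0+:2] = (word>>0) & 0x3 = 1
addr_hi [2+:1] = (word>>2) & 0x1 = 0
rsvd [3+:3] = (word>>3) & 0x7 = 2  ←
ver [6+:1] = (word>>6) & 0x1 = 0
state [7+:1] = (word>>7) & 0x1 = 1
rsvd signed 3b, MSB=0: value = 2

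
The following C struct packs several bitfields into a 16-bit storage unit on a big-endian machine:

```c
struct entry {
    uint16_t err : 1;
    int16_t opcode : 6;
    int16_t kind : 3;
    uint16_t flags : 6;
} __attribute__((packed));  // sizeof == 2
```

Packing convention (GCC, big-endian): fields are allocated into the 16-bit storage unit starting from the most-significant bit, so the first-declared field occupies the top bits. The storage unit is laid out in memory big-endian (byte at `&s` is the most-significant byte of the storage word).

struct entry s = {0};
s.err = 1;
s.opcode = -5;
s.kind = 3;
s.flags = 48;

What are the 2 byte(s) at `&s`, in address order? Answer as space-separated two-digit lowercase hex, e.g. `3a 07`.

f6 f0

[15+:1] err=1 & 0x1 = 0x1; word=0x8000
[9+:6] opcode=-5 & 0x3f = 0x3b; word=0xf600
[6+:3] kind=3 & 0x7 = 0x3; word=0xf6c0
[0+:6] flags=48 & 0x3f = 0x30; word=0xf6f0
word = 0xf6f0 → big-endian bytes:
  [0]=0xf6  [1]=0xf0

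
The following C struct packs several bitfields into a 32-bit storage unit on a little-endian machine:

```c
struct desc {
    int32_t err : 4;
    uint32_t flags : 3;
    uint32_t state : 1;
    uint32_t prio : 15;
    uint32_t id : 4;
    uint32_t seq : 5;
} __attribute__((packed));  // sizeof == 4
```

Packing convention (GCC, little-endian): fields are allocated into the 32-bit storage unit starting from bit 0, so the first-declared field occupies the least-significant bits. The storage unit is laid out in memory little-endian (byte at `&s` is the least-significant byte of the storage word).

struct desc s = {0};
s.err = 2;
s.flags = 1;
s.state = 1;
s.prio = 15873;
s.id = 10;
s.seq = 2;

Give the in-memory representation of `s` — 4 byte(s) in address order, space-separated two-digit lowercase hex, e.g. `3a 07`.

92 01 3e 15

err:4 = 2 → 0x2 << 0 → word 0x00000002
flags:3 = 1 → 0x1 << 4 → word 0x00000012
state:1 = 1 → 0x1 << 7 → word 0x00000092
prio:15 = 15873 → 0x3e01 << 8 → word 0x003e0192
id:4 = 10 → 0xa << 23 → word 0x053e0192
seq:5 = 2 → 0x2 << 27 → word 0x153e0192
word = 0x153e0192 → little-endian bytes:
  [0]=0x92  [1]=0x01  [2]=0x3e  [3]=0x15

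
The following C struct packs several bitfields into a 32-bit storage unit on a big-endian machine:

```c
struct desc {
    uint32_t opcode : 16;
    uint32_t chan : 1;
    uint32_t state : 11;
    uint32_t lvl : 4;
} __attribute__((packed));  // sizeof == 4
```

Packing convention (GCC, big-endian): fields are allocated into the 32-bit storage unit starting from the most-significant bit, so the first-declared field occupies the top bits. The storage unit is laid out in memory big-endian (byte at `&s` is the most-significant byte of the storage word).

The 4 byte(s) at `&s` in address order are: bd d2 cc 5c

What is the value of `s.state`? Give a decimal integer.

1221

[0]=0xbd [1]=0xd2 [2]=0xcc [3]=0x5c (big-endian) → word 0xbdd2cc5c
opcode:16 @ bit 16 → (0xbdd2cc5c>>16)&0xffff = 0xbdd2
chan:1 @ bit 15 → (0xbdd2cc5c>>15)&0x1 = 0x1
state:11 @ bit 4 → (0xbdd2cc5c>>4)&0x7ff = 0x4c5  ←
lvl:4 @ bit 0 → (0xbdd2cc5c>>0)&0xf = 0xc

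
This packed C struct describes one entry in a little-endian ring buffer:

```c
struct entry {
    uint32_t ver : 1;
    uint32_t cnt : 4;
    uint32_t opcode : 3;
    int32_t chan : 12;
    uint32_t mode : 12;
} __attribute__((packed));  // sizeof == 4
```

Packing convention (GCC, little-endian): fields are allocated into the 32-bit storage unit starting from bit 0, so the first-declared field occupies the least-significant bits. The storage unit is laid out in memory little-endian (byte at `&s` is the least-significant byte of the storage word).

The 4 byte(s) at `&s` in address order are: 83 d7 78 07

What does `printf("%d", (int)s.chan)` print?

-1833

[0]=0x83 [1]=0xd7 [2]=0x78 [3]=0x07 (little-endian) → word 0x0778d783
ver:1 @ bit 0 → (0x0778d783>>0)&0x1 = 0x1
cnt:4 @ bit 1 → (0x0778d783>>1)&0xf = 0x1
opcode:3 @ bit 5 → (0x0778d783>>5)&0x7 = 0x4
chan:12 @ bit 8 → (0x0778d783>>8)&0xfff = 0x8d7  ←
mode:12 @ bit 20 → (0x0778d783>>20)&0xfff = 0x77
chan signed 12b, MSB=1: 2263 - 4096 = -1833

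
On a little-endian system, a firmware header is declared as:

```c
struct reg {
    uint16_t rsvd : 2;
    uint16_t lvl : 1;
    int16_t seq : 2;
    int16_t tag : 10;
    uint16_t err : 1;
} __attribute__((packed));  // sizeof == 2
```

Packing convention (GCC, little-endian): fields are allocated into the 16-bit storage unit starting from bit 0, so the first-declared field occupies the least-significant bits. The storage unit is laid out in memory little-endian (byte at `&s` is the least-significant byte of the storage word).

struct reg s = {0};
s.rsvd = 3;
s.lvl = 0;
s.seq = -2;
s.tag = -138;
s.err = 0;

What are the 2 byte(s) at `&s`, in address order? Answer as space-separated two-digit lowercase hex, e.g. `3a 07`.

[0+:2] rsvd=3 & 0x3 = 0x3; word=0x0003
[2+:1] lvl=0 & 0x1 = 0x0; word=0x0003
[3+:2] seq=-2 & 0x3 = 0x2; word=0x0013
[5+:10] tag=-138 & 0x3ff = 0x376; word=0x6ed3
[15+:1] err=0 & 0x1 = 0x0; word=0x6ed3
word = 0x6ed3 → little-endian bytes:
  [0]=0xd3  [1]=0x6e

d3 6e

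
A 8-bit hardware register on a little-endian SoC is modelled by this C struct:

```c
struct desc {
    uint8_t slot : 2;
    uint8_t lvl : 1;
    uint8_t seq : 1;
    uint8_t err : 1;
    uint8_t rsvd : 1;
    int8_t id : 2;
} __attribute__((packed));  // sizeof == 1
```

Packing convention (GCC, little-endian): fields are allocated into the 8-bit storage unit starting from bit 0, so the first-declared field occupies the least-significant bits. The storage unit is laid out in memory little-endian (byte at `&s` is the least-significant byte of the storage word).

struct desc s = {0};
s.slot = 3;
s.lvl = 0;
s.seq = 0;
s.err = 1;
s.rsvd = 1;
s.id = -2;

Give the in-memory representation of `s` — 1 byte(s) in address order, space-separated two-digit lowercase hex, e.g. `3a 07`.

[0+:2] slot=3 & 0x3 = 0x3; word=0x03
[2+:1] lvl=0 & 0x1 = 0x0; word=0x03
[3+:1] seq=0 & 0x1 = 0x0; word=0x03
[4+:1] err=1 & 0x1 = 0x1; word=0x13
[5+:1] rsvd=1 & 0x1 = 0x1; word=0x33
[6+:2] id=-2 & 0x3 = 0x2; word=0xb3
word = 0xb3 → little-endian bytes:
  [0]=0xb3

b3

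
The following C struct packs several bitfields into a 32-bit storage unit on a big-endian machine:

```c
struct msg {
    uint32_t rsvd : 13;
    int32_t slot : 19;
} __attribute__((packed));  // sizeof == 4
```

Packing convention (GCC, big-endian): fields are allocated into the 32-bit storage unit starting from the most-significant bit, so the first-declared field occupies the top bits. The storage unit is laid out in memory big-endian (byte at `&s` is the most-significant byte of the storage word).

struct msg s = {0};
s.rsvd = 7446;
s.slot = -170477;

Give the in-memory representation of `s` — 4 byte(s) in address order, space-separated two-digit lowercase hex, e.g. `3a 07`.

[19+:13] rsvd=7446 & 0x1fff = 0x1d16; word=0xe8b00000
[0+:19] slot=-170477 & 0x7ffff = 0x56613; word=0xe8b56613
word = 0xe8b56613 → big-endian bytes:
  [0]=0xe8  [1]=0xb5  [2]=0x66  [3]=0x13

e8 b5 66 13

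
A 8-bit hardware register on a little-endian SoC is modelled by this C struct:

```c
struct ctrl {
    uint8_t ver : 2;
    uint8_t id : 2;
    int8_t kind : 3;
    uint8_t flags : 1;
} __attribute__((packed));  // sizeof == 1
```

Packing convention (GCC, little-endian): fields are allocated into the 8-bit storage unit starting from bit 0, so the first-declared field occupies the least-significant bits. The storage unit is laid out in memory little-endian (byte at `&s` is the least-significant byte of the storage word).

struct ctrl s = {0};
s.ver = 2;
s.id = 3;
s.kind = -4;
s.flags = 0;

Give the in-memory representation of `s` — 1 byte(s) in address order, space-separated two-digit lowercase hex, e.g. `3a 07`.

4e

ver (2b) val=2 bits=0x2 at bit 0: 0x02
id (2b) val=3 bits=0x3 at bit 2: 0x0e
kind (3b) val=-4 bits=0x4 at bit 4: 0x4e
flags (1b) val=0 bits=0x0 at bit 7: 0x4e
word = 0x4e → little-endian bytes:
  [0]=0x4e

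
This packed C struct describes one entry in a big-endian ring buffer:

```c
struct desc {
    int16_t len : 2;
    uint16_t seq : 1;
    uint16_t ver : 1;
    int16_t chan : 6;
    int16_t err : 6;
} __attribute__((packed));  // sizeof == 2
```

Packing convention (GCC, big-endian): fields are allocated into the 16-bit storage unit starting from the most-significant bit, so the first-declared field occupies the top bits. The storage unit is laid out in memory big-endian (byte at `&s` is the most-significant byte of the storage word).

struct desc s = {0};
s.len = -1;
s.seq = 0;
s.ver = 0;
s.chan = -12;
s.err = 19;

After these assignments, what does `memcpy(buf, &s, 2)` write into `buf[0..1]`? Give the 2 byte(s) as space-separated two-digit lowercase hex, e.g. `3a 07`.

len (2b) val=-1 bits=0x3 at bit 14: 0xc000
seq (1b) val=0 bits=0x0 at bit 13: 0xc000
ver (1b) val=0 bits=0x0 at bit 12: 0xc000
chan (6b) val=-12 bits=0x34 at bit 6: 0xcd00
err (6b) val=19 bits=0x13 at bit 0: 0xcd13
word = 0xcd13 → big-endian bytes:
  [0]=0xcd  [1]=0x13

cd 13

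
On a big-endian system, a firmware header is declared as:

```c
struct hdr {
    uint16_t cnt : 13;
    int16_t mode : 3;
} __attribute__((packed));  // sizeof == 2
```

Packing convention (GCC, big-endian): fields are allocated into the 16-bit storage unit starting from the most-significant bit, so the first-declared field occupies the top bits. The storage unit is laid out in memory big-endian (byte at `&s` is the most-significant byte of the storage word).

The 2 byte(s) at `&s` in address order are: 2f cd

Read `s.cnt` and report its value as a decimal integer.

[0]=0x2f [1]=0xcd (big-endian) → word 0x2fcd
cnt:13 @ bit 3 → (0x2fcd>>3)&0x1fff = 0x5f9  ←
mode:3 @ bit 0 → (0x2fcd>>0)&0x7 = 0x5

1529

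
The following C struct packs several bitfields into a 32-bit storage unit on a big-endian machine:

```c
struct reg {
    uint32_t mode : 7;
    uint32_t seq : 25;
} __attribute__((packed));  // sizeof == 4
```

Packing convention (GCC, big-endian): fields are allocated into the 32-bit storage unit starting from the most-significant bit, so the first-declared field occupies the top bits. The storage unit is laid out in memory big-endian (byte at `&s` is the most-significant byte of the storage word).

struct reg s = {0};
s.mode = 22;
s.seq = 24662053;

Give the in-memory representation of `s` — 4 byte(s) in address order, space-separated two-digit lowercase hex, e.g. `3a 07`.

[25+:7] mode=22 & 0x7f = 0x16; word=0x2c000000
[0+:25] seq=24662053 & 0x1ffffff = 0x1785025; word=0x2d785025
word = 0x2d785025 → big-endian bytes:
  [0]=0x2d  [1]=0x78  [2]=0x50  [3]=0x25

2d 78 50 25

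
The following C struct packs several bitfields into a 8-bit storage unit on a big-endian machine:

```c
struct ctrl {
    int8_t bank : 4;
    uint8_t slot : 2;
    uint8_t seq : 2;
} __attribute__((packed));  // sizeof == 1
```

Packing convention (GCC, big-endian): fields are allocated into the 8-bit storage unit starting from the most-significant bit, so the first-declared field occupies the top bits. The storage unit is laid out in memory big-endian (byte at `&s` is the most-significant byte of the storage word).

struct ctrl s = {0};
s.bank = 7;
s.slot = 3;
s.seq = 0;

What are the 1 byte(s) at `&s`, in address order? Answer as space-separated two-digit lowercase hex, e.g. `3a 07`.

bank:4 = 7 → 0x7 << 4 → word 0x70
slot:2 = 3 → 0x3 << 2 → word 0x7c
seq:2 = 0 → 0x0 << 0 → word 0x7c
word = 0x7c → big-endian bytes:
  [0]=0x7c

7c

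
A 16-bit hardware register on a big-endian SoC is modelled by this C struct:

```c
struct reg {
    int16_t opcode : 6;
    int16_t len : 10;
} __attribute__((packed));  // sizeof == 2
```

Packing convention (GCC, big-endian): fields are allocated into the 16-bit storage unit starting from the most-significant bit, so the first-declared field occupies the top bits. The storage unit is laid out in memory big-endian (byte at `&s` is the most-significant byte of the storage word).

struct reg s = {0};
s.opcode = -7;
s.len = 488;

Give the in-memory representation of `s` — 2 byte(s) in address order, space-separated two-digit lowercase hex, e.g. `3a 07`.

e5 e8

[10+:6] opcode=-7 & 0x3f = 0x39; word=0xe400
[0+:10] len=488 & 0x3ff = 0x1e8; word=0xe5e8
word = 0xe5e8 → big-endian bytes:
  [0]=0xe5  [1]=0xe8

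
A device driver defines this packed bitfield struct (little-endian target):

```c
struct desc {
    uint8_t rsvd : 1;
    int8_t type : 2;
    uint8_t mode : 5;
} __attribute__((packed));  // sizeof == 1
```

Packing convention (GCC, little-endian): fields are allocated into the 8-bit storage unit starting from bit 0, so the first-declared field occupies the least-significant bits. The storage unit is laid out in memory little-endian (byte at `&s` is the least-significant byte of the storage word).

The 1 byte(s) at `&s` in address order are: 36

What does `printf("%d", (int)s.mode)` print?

[0]=0x36 (little-endian) → word 0x36
rsvd:1 @ bit 0 → (0x36>>0)&0x1 = 0x0
type:2 @ bit 1 → (0x36>>1)&0x3 = 0x3
mode:5 @ bit 3 → (0x36>>3)&0x1f = 0x6  ←

6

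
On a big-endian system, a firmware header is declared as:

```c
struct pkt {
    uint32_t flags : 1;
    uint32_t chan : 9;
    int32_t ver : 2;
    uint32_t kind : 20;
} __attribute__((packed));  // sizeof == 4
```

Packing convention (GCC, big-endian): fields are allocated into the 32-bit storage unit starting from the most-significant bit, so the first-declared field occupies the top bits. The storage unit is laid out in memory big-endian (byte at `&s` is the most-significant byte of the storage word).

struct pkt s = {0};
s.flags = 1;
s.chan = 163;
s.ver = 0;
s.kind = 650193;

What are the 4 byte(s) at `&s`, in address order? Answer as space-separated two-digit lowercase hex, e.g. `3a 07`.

a8 c9 eb d1

flags:1 = 1 → 0x1 << 31 → word 0x80000000
chan:9 = 163 → 0xa3 << 22 → word 0xa8c00000
ver:2 = 0 → 0x0 << 20 → word 0xa8c00000
kind:20 = 650193 → 0x9ebd1 << 0 → word 0xa8c9ebd1
word = 0xa8c9ebd1 → big-endian bytes:
  [0]=0xa8  [1]=0xc9  [2]=0xeb  [3]=0xd1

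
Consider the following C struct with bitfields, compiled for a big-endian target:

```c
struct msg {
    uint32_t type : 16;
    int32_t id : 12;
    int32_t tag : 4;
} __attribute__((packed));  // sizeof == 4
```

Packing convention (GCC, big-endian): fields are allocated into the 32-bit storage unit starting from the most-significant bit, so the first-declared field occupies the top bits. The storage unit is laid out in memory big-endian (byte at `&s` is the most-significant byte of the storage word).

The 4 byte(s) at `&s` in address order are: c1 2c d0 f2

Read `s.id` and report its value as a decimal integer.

[0]=0xc1 [1]=0x2c [2]=0xd0 [3]=0xf2 (big-endian) → word 0xc12cd0f2
type [16+:16] = (word>>16) & 0xffff = 49452
id [4+:12] = (word>>4) & 0xfff = 3343  ←
tag [0+:4] = (word>>0) & 0xf = 2
id signed 12b, MSB=1: 3343 - 4096 = -753

-753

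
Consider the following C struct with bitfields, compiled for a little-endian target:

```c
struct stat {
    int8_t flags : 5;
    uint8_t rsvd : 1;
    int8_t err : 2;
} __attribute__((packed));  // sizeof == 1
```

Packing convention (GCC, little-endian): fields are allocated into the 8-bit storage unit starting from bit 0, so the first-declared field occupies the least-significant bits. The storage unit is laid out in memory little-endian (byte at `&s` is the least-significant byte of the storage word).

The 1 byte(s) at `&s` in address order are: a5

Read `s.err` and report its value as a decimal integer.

[0]=0xa5 (little-endian) → word 0xa5
flags:5 @ bit 0 → (0xa5>>0)&0x1f = 0x5
rsvd:1 @ bit 5 → (0xa5>>5)&0x1 = 0x1
err:2 @ bit 6 → (0xa5>>6)&0x3 = 0x2  ←
err signed 2b, MSB=1: 2 - 4 = -2

-2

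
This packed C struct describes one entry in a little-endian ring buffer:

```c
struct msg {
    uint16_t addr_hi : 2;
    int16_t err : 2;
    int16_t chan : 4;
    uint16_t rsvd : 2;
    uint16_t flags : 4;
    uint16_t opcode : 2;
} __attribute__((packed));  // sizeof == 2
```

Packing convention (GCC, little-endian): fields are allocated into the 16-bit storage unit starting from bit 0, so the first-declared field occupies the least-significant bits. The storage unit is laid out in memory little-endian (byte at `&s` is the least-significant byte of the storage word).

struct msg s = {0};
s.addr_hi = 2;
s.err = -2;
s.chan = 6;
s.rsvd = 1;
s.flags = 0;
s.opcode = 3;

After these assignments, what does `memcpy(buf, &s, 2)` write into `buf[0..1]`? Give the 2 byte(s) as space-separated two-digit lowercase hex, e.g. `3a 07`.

[0+:2] addr_hi=2 & 0x3 = 0x2; word=0x0002
[2+:2] err=-2 & 0x3 = 0x2; word=0x000a
[4+:4] chan=6 & 0xf = 0x6; word=0x006a
[8+:2] rsvd=1 & 0x3 = 0x1; word=0x016a
[10+:4] flags=0 & 0xf = 0x0; word=0x016a
[14+:2] opcode=3 & 0x3 = 0x3; word=0xc16a
word = 0xc16a → little-endian bytes:
  [0]=0x6a  [1]=0xc1

6a c1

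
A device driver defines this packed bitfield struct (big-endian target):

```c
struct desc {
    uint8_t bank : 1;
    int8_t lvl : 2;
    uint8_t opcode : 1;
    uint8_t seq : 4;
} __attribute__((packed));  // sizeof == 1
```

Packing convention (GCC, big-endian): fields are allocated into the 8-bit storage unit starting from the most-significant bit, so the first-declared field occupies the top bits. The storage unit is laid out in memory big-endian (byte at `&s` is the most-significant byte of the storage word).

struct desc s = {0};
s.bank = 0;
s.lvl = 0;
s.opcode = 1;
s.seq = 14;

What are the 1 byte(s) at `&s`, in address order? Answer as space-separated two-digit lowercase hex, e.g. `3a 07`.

1e

[7+:1] bank=0 & 0x1 = 0x0; word=0x00
[5+:2] lvl=0 & 0x3 = 0x0; word=0x00
[4+:1] opcode=1 & 0x1 = 0x1; word=0x10
[0+:4] seq=14 & 0xf = 0xe; word=0x1e
word = 0x1e → big-endian bytes:
  [0]=0x1e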